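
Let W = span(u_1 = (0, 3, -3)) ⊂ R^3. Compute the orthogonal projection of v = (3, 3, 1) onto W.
proj_W(v) = (0, 1, -1)

Set up U = [u_1 | ... | u_1] ∈ R^(3×1). The projector onto W = col(U) is P = U (U^T U)^(-1) U^T.
Compute U^T U =
  [18],
and U^T v = (6).
Solve U^T U · c = U^T v for the coefficients: c = (1/3). The projection is proj_W(v) = U c.
Check: (v - proj_W(v)) · u_1 = 0  (should be 0).
Result: proj_W(v) = (0, 1, -1).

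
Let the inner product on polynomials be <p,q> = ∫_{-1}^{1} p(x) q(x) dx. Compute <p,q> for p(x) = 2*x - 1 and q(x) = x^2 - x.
<p,q> = -2

Expand the product: p(x)·q(x) = 2*x^3 - 3*x^2 + x.
∫_{-1}^{1} of each monomial x^k gives [2/(k+1) if k even, 0 if k odd]. Integrating term-by-term (or equivalently evaluating the antiderivative F(x) = x^4/2 - x^3 + x^2/2 at the endpoints):
  F(1) − F(−1) = 0 − (2) = -2.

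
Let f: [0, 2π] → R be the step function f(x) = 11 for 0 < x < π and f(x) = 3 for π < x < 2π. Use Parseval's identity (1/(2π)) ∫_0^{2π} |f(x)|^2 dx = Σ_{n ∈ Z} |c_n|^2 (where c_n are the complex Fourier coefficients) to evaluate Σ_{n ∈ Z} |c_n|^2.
Σ |c_n|^2 = 65

Parseval equates the L^2 energy of f (normalised by 1/(2π)) with the ℓ^2 sum of its Fourier coefficients: (1/(2π)) ∫_0^{2π} |f|^2 = Σ |c_n|^2.
Compute the left side: (1/(2π)) [∫_0^π 11^2 dx + ∫_π^{2π} 3^2 dx] = (1/(2π)) · (121π + 9π) = (121 + 9)/2 = 65.
So Σ_{n ∈ Z} |c_n|^2 = 65.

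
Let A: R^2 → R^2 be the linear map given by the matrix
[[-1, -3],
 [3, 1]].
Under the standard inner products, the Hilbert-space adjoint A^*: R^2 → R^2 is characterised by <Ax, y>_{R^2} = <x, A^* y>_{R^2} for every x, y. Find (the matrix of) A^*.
A^* = A^T =
[[-1, 3],
 [-3, 1]]

For real matrices with standard dot products, the defining identity <Ax, y> = <x, A^* y> gives (Ax)^T y = x^T (A^*) y, i.e. x^T A^T y = x^T (A^*) y. Since this holds for all x, y, we must have A^* = A^T. Therefore
A^* =
[[-1, 3],
 [-3, 1]].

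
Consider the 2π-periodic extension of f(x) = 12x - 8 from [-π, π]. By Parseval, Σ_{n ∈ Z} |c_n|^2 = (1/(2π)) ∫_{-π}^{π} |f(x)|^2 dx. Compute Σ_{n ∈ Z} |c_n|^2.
Σ |c_n|^2 = 48π^2 + 64

Expand and integrate term by term over [-π, π]:
  ∫ (12x)^2 dx = 144·(2π^3/3); ∫ 2·12·(-8)·x dx = 0 (odd integrand); ∫ (-8)^2 dx = 64·2π.
So (1/(2π)) ∫_{-π}^{π} (12x - 8)^2 dx = 144π^2/3 + 64 = 48π^2 + 64.
Parseval ⇒ Σ |c_n|^2 = 48π^2 + 64.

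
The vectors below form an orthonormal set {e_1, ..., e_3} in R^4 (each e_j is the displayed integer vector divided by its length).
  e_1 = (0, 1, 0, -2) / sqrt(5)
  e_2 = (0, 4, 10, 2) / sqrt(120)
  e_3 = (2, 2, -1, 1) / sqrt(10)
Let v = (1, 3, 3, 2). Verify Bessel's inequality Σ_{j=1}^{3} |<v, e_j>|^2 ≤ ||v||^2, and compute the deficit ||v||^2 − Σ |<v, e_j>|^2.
Σ |<v, e_j>|^2 = 341/15; ||v||^2 = 23; deficit = 4/15

Write each e_j = u_j / sqrt(<u_j, u_j>) where u_j is the displayed integer vector. Then <v, e_j> = <v, u_j> / sqrt(<u_j, u_j>), so |<v, e_j>|^2 = <v, u_j>^2 / <u_j, u_j>.
Coefficients: <v, e_1> = -1/sqrt(5), <v, e_2> = 46/sqrt(120), <v, e_3> = 7/sqrt(10).
Square and sum: Σ |<v, e_j>|^2 = 341/15.
Compute ||v||^2 = v·v = 23.
Deficit = 23 − 341/15 = 4/15 ≥ 0, confirming Bessel's inequality. (The deficit equals ||v − Σ <v,e_j> e_j||^2, the squared distance from v to span{e_j}.)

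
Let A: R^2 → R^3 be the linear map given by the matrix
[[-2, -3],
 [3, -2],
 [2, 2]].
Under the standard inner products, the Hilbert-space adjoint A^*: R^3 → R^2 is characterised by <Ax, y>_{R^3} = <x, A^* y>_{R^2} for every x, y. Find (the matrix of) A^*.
A^* = A^T =
[[-2, 3, 2],
 [-3, -2, 2]]

For real matrices with standard dot products, the defining identity <Ax, y> = <x, A^* y> gives (Ax)^T y = x^T (A^*) y, i.e. x^T A^T y = x^T (A^*) y. Since this holds for all x, y, we must have A^* = A^T. Therefore
A^* =
[[-2, 3, 2],
 [-3, -2, 2]].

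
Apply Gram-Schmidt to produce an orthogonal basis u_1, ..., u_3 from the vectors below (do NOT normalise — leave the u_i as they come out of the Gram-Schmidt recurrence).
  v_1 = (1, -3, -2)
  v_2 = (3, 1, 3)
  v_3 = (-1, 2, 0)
Orthogonal basis:
  u_1 = (1, -3, -2)
  u_2 = (24/7, -2/7, 15/7)
  u_3 = (77/230, 99/230, -11/23)

Apply the Gram-Schmidt recurrence
  u_1 = v_1
  u_i = v_i − Σ_{j<i} ((v_i · u_j) / (u_j · u_j)) · u_j.

Step by step this gives:
  u_1 = (1, -3, -2)
  u_2 = (24/7, -2/7, 15/7)
  u_3 = (77/230, 99/230, -11/23)

Orthogonality check:
  u_2 · u_1 = 0 (should be 0)
  u_3 · u_1 = 0 (should be 0)
  u_3 · u_2 = 0 (should be 0)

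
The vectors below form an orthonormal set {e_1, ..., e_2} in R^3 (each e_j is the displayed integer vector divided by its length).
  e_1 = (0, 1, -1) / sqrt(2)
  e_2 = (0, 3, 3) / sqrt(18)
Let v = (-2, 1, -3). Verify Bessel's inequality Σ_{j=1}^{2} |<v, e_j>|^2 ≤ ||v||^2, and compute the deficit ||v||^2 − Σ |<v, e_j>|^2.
Σ |<v, e_j>|^2 = 10; ||v||^2 = 14; deficit = 4

Write each e_j = u_j / sqrt(<u_j, u_j>) where u_j is the displayed integer vector. Then <v, e_j> = <v, u_j> / sqrt(<u_j, u_j>), so |<v, e_j>|^2 = <v, u_j>^2 / <u_j, u_j>.
Coefficients: <v, e_1> = 4/sqrt(2), <v, e_2> = -6/sqrt(18).
Square and sum: Σ |<v, e_j>|^2 = 10.
Compute ||v||^2 = v·v = 14.
Deficit = 14 − 10 = 4 ≥ 0, confirming Bessel's inequality. (The deficit equals ||v − Σ <v,e_j> e_j||^2, the squared distance from v to span{e_j}.)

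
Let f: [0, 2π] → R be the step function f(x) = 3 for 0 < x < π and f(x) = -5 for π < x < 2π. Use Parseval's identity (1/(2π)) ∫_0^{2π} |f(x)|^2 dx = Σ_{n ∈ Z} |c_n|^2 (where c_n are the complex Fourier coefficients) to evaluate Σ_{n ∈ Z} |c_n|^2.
Σ |c_n|^2 = 17

Parseval equates the L^2 energy of f (normalised by 1/(2π)) with the ℓ^2 sum of its Fourier coefficients: (1/(2π)) ∫_0^{2π} |f|^2 = Σ |c_n|^2.
Compute the left side: (1/(2π)) [∫_0^π 3^2 dx + ∫_π^{2π} (-5)^2 dx] = (1/(2π)) · (9π + 25π) = (9 + 25)/2 = 17.
So Σ_{n ∈ Z} |c_n|^2 = 17.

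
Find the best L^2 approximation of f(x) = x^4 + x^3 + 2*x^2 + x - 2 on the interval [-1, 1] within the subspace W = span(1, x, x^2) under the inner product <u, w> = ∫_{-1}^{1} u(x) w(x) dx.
g(x) = 20*x^2/7 + 8*x/5 - 73/35

The best approximation g ∈ W is the orthogonal projection of f onto W. Writing g = a_0 + a_1 x + a_2 x^2, the coefficients solve the normal equations G · a = b where
  G_{ij} = <φ_i, φ_j> and b_i = <f, φ_i>, with φ_0 = 1, φ_1 = x, φ_2 = x^2.
G =
  [2, 0, 2/3]
  [0, 2/3, 0]
  [2/3, 0, 2/5],
b = (-34/15, 16/15, -26/105).
Solving gives a_0 = -73/35, a_1 = 8/5, a_2 = 20/7, so
  g(x) = 20*x^2/7 + 8*x/5 - 73/35.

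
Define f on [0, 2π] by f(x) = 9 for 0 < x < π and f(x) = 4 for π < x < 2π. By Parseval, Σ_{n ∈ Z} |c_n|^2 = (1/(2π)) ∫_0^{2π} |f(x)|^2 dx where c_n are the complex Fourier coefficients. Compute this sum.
Σ |c_n|^2 = 97/2

Parseval equates the L^2 energy of f (normalised by 1/(2π)) with the ℓ^2 sum of its Fourier coefficients: (1/(2π)) ∫_0^{2π} |f|^2 = Σ |c_n|^2.
Compute the left side: (1/(2π)) [∫_0^π 9^2 dx + ∫_π^{2π} 4^2 dx] = (1/(2π)) · (81π + 16π) = (81 + 16)/2 = 97/2.
So Σ_{n ∈ Z} |c_n|^2 = 97/2.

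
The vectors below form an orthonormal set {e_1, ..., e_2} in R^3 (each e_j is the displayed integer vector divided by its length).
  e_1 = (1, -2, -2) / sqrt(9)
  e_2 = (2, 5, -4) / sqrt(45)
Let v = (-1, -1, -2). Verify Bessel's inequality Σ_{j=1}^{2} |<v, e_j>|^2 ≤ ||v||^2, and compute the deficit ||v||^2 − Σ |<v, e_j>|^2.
Σ |<v, e_j>|^2 = 14/5; ||v||^2 = 6; deficit = 16/5

Write each e_j = u_j / sqrt(<u_j, u_j>) where u_j is the displayed integer vector. Then <v, e_j> = <v, u_j> / sqrt(<u_j, u_j>), so |<v, e_j>|^2 = <v, u_j>^2 / <u_j, u_j>.
Coefficients: <v, e_1> = 5/sqrt(9), <v, e_2> = 1/sqrt(45).
Square and sum: Σ |<v, e_j>|^2 = 14/5.
Compute ||v||^2 = v·v = 6.
Deficit = 6 − 14/5 = 16/5 ≥ 0, confirming Bessel's inequality. (The deficit equals ||v − Σ <v,e_j> e_j||^2, the squared distance from v to span{e_j}.)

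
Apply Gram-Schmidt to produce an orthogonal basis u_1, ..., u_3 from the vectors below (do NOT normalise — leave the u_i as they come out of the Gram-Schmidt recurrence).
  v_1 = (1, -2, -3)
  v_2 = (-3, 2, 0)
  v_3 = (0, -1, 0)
Orthogonal basis:
  u_1 = (1, -2, -3)
  u_2 = (-5/2, 1, -3/2)
  u_3 = (-54/133, -81/133, 36/133)

Apply the Gram-Schmidt recurrence
  u_1 = v_1
  u_i = v_i − Σ_{j<i} ((v_i · u_j) / (u_j · u_j)) · u_j.

Step by step this gives:
  u_1 = (1, -2, -3)
  u_2 = (-5/2, 1, -3/2)
  u_3 = (-54/133, -81/133, 36/133)

Orthogonality check:
  u_2 · u_1 = 0 (should be 0)
  u_3 · u_1 = 0 (should be 0)
  u_3 · u_2 = 0 (should be 0)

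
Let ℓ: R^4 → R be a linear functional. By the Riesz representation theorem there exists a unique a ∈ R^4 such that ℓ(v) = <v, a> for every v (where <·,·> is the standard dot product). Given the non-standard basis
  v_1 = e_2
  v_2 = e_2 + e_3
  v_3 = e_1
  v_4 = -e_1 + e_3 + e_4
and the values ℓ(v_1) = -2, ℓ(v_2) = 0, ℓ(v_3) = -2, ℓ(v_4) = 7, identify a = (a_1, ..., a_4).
a = (-2, -2, 2, 3)

Write a = (a_1, ..., a_4) in the standard basis. For each basis vector v_i, ℓ(v_i) = <v_i, a> is a linear equation in the a_j's. Collect the n equations into a matrix system V a = ℓ, where row i of V is v_i (expressed in the standard basis). Since V is invertible (lower-triangular with 1s on the diagonal, up to permutation), solve by back-substitution:
  V =
[[0, 1, 0, 0],
 [0, 1, 1, 0],
 [1, 0, 0, 0],
 [-1, 0, 1, 1]]
  V a = (-2, 0, -2, 7)
Solving gives a = (-2, -2, 2, 3).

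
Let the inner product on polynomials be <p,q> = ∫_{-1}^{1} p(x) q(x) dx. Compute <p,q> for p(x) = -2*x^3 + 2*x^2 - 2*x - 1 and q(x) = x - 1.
<p,q> = -22/15

Expand the product: p(x)·q(x) = -2*x^4 + 4*x^3 - 4*x^2 + x + 1.
∫_{-1}^{1} of each monomial x^k gives [2/(k+1) if k even, 0 if k odd]. Integrating term-by-term (or equivalently evaluating the antiderivative F(x) = -2*x^5/5 + x^4 - 4*x^3/3 + x^2/2 + x at the endpoints):
  F(1) − F(−1) = 23/30 − (67/30) = -22/15.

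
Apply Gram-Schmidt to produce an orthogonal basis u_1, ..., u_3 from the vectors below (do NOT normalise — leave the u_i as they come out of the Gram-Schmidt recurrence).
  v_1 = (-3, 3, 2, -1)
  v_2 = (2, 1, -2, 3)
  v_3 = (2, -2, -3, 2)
Orthogonal basis:
  u_1 = (-3, 3, 2, -1)
  u_2 = (16/23, 53/23, -26/23, 59/23)
  u_3 = (-138/157, -45/157, -129/157, 21/157)

Apply the Gram-Schmidt recurrence
  u_1 = v_1
  u_i = v_i − Σ_{j<i} ((v_i · u_j) / (u_j · u_j)) · u_j.

Step by step this gives:
  u_1 = (-3, 3, 2, -1)
  u_2 = (16/23, 53/23, -26/23, 59/23)
  u_3 = (-138/157, -45/157, -129/157, 21/157)

Orthogonality check:
  u_2 · u_1 = 0 (should be 0)
  u_3 · u_1 = 0 (should be 0)
  u_3 · u_2 = 0 (should be 0)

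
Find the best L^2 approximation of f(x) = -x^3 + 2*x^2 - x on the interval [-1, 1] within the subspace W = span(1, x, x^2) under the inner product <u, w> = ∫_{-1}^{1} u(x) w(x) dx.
g(x) = 2*x^2 - 8*x/5

The best approximation g ∈ W is the orthogonal projection of f onto W. Writing g = a_0 + a_1 x + a_2 x^2, the coefficients solve the normal equations G · a = b where
  G_{ij} = <φ_i, φ_j> and b_i = <f, φ_i>, with φ_0 = 1, φ_1 = x, φ_2 = x^2.
G =
  [2, 0, 2/3]
  [0, 2/3, 0]
  [2/3, 0, 2/5],
b = (4/3, -16/15, 4/5).
Solving gives a_0 = 0, a_1 = -8/5, a_2 = 2, so
  g(x) = 2*x^2 - 8*x/5.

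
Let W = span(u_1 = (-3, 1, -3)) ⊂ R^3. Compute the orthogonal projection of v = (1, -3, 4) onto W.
proj_W(v) = (54/19, -18/19, 54/19)

Set up U = [u_1 | ... | u_1] ∈ R^(3×1). The projector onto W = col(U) is P = U (U^T U)^(-1) U^T.
Compute U^T U =
  [19],
and U^T v = (-18).
Solve U^T U · c = U^T v for the coefficients: c = (-18/19). The projection is proj_W(v) = U c.
Check: (v - proj_W(v)) · u_1 = 0  (should be 0).
Result: proj_W(v) = (54/19, -18/19, 54/19).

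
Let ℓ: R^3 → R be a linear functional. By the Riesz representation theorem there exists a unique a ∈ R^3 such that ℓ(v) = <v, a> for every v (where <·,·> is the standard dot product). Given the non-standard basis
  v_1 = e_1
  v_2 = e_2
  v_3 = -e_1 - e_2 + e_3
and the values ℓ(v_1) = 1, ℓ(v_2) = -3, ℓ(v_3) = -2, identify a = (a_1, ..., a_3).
a = (1, -3, -4)

Write a = (a_1, ..., a_3) in the standard basis. For each basis vector v_i, ℓ(v_i) = <v_i, a> is a linear equation in the a_j's. Collect the n equations into a matrix system V a = ℓ, where row i of V is v_i (expressed in the standard basis). Since V is invertible (lower-triangular with 1s on the diagonal, up to permutation), solve by back-substitution:
  V =
[[1, 0, 0],
 [0, 1, 0],
 [-1, -1, 1]]
  V a = (1, -3, -2)
Solving gives a = (1, -3, -4).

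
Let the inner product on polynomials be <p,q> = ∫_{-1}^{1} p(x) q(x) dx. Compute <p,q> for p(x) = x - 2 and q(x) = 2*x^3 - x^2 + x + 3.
<p,q> = -46/5

Expand the product: p(x)·q(x) = 2*x^4 - 5*x^3 + 3*x^2 + x - 6.
∫_{-1}^{1} of each monomial x^k gives [2/(k+1) if k even, 0 if k odd]. Integrating term-by-term (or equivalently evaluating the antiderivative F(x) = 2*x^5/5 - 5*x^4/4 + x^3 + x^2/2 - 6*x at the endpoints):
  F(1) − F(−1) = -107/20 − (77/20) = -46/5.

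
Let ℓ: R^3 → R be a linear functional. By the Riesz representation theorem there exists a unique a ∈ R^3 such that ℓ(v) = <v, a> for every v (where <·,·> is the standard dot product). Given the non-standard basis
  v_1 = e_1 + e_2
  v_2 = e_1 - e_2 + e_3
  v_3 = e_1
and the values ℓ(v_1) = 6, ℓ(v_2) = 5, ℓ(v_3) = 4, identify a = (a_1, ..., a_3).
a = (4, 2, 3)

Write a = (a_1, ..., a_3) in the standard basis. For each basis vector v_i, ℓ(v_i) = <v_i, a> is a linear equation in the a_j's. Collect the n equations into a matrix system V a = ℓ, where row i of V is v_i (expressed in the standard basis). Since V is invertible (lower-triangular with 1s on the diagonal, up to permutation), solve by back-substitution:
  V =
[[1, 1, 0],
 [1, -1, 1],
 [1, 0, 0]]
  V a = (6, 5, 4)
Solving gives a = (4, 2, 3).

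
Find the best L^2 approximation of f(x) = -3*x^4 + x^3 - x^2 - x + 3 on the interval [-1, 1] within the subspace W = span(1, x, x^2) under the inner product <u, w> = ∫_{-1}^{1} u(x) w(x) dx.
g(x) = -25*x^2/7 - 2*x/5 + 114/35

The best approximation g ∈ W is the orthogonal projection of f onto W. Writing g = a_0 + a_1 x + a_2 x^2, the coefficients solve the normal equations G · a = b where
  G_{ij} = <φ_i, φ_j> and b_i = <f, φ_i>, with φ_0 = 1, φ_1 = x, φ_2 = x^2.
G =
  [2, 0, 2/3]
  [0, 2/3, 0]
  [2/3, 0, 2/5],
b = (62/15, -4/15, 26/35).
Solving gives a_0 = 114/35, a_1 = -2/5, a_2 = -25/7, so
  g(x) = -25*x^2/7 - 2*x/5 + 114/35.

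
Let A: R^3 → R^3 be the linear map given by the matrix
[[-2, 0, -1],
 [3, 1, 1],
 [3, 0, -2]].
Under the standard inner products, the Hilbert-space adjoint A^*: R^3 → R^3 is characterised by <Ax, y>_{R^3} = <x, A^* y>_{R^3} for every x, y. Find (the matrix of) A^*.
A^* = A^T =
[[-2, 3, 3],
 [0, 1, 0],
 [-1, 1, -2]]

For real matrices with standard dot products, the defining identity <Ax, y> = <x, A^* y> gives (Ax)^T y = x^T (A^*) y, i.e. x^T A^T y = x^T (A^*) y. Since this holds for all x, y, we must have A^* = A^T. Therefore
A^* =
[[-2, 3, 3],
 [0, 1, 0],
 [-1, 1, -2]].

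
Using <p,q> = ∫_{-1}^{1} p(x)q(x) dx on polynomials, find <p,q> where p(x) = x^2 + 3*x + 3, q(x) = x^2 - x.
<p,q> = 2/5

Expand the product: p(x)·q(x) = x^4 + 2*x^3 - 3*x.
∫_{-1}^{1} of each monomial x^k gives [2/(k+1) if k even, 0 if k odd]. Integrating term-by-term (or equivalently evaluating the antiderivative F(x) = x^5/5 + x^4/2 - 3*x^2/2 at the endpoints):
  F(1) − F(−1) = -4/5 − (-6/5) = 2/5.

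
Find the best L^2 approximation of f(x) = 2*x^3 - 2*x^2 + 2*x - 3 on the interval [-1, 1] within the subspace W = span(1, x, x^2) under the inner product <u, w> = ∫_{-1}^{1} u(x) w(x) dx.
g(x) = -2*x^2 + 16*x/5 - 3

The best approximation g ∈ W is the orthogonal projection of f onto W. Writing g = a_0 + a_1 x + a_2 x^2, the coefficients solve the normal equations G · a = b where
  G_{ij} = <φ_i, φ_j> and b_i = <f, φ_i>, with φ_0 = 1, φ_1 = x, φ_2 = x^2.
G =
  [2, 0, 2/3]
  [0, 2/3, 0]
  [2/3, 0, 2/5],
b = (-22/3, 32/15, -14/5).
Solving gives a_0 = -3, a_1 = 16/5, a_2 = -2, so
  g(x) = -2*x^2 + 16*x/5 - 3.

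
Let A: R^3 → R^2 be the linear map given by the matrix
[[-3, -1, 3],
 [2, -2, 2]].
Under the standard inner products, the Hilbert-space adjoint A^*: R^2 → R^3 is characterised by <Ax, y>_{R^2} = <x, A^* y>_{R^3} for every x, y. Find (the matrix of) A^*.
A^* = A^T =
[[-3, 2],
 [-1, -2],
 [3, 2]]

For real matrices with standard dot products, the defining identity <Ax, y> = <x, A^* y> gives (Ax)^T y = x^T (A^*) y, i.e. x^T A^T y = x^T (A^*) y. Since this holds for all x, y, we must have A^* = A^T. Therefore
A^* =
[[-3, 2],
 [-1, -2],
 [3, 2]].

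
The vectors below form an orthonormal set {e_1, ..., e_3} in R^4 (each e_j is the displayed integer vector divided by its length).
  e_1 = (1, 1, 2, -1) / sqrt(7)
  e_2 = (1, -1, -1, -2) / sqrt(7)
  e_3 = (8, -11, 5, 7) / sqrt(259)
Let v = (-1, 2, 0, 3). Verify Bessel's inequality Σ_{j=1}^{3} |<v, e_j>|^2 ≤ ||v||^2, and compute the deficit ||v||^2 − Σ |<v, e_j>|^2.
Σ |<v, e_j>|^2 = 3226/259; ||v||^2 = 14; deficit = 400/259

Write each e_j = u_j / sqrt(<u_j, u_j>) where u_j is the displayed integer vector. Then <v, e_j> = <v, u_j> / sqrt(<u_j, u_j>), so |<v, e_j>|^2 = <v, u_j>^2 / <u_j, u_j>.
Coefficients: <v, e_1> = -2/sqrt(7), <v, e_2> = -9/sqrt(7), <v, e_3> = -9/sqrt(259).
Square and sum: Σ |<v, e_j>|^2 = 3226/259.
Compute ||v||^2 = v·v = 14.
Deficit = 14 − 3226/259 = 400/259 ≥ 0, confirming Bessel's inequality. (The deficit equals ||v − Σ <v,e_j> e_j||^2, the squared distance from v to span{e_j}.)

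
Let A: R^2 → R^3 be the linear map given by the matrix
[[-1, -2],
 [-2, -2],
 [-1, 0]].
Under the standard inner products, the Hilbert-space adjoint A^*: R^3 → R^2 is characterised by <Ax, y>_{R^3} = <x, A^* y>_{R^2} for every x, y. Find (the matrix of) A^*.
A^* = A^T =
[[-1, -2, -1],
 [-2, -2, 0]]

For real matrices with standard dot products, the defining identity <Ax, y> = <x, A^* y> gives (Ax)^T y = x^T (A^*) y, i.e. x^T A^T y = x^T (A^*) y. Since this holds for all x, y, we must have A^* = A^T. Therefore
A^* =
[[-1, -2, -1],
 [-2, -2, 0]].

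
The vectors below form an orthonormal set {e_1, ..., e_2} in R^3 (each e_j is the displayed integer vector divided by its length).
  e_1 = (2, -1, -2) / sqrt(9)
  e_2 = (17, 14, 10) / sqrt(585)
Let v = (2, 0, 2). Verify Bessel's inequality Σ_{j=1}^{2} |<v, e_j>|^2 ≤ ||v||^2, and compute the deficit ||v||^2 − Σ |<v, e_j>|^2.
Σ |<v, e_j>|^2 = 324/65; ||v||^2 = 8; deficit = 196/65

Write each e_j = u_j / sqrt(<u_j, u_j>) where u_j is the displayed integer vector. Then <v, e_j> = <v, u_j> / sqrt(<u_j, u_j>), so |<v, e_j>|^2 = <v, u_j>^2 / <u_j, u_j>.
Coefficients: <v, e_1> = 0/sqrt(9), <v, e_2> = 54/sqrt(585).
Square and sum: Σ |<v, e_j>|^2 = 324/65.
Compute ||v||^2 = v·v = 8.
Deficit = 8 − 324/65 = 196/65 ≥ 0, confirming Bessel's inequality. (The deficit equals ||v − Σ <v,e_j> e_j||^2, the squared distance from v to span{e_j}.)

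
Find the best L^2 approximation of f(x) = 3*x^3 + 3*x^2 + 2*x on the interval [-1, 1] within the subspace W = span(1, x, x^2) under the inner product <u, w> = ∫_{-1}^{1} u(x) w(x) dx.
g(x) = 3*x^2 + 19*x/5

The best approximation g ∈ W is the orthogonal projection of f onto W. Writing g = a_0 + a_1 x + a_2 x^2, the coefficients solve the normal equations G · a = b where
  G_{ij} = <φ_i, φ_j> and b_i = <f, φ_i>, with φ_0 = 1, φ_1 = x, φ_2 = x^2.
G =
  [2, 0, 2/3]
  [0, 2/3, 0]
  [2/3, 0, 2/5],
b = (2, 38/15, 6/5).
Solving gives a_0 = 0, a_1 = 19/5, a_2 = 3, so
  g(x) = 3*x^2 + 19*x/5.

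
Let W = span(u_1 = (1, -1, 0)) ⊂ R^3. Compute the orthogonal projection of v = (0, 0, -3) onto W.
proj_W(v) = (0, 0, 0)

Set up U = [u_1 | ... | u_1] ∈ R^(3×1). The projector onto W = col(U) is P = U (U^T U)^(-1) U^T.
Compute U^T U =
  [2],
and U^T v = (0).
Solve U^T U · c = U^T v for the coefficients: c = (0). The projection is proj_W(v) = U c.
Check: (v - proj_W(v)) · u_1 = 0  (should be 0).
Result: proj_W(v) = (0, 0, 0).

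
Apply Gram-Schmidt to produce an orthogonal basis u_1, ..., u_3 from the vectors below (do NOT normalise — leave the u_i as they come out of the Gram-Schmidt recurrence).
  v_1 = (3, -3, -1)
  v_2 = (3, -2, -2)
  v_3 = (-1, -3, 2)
Orthogonal basis:
  u_1 = (3, -3, -1)
  u_2 = (6/19, 13/19, -21/19)
  u_3 = (-14/17, -21/34, -21/34)

Apply the Gram-Schmidt recurrence
  u_1 = v_1
  u_i = v_i − Σ_{j<i} ((v_i · u_j) / (u_j · u_j)) · u_j.

Step by step this gives:
  u_1 = (3, -3, -1)
  u_2 = (6/19, 13/19, -21/19)
  u_3 = (-14/17, -21/34, -21/34)

Orthogonality check:
  u_2 · u_1 = 0 (should be 0)
  u_3 · u_1 = 0 (should be 0)
  u_3 · u_2 = 0 (should be 0)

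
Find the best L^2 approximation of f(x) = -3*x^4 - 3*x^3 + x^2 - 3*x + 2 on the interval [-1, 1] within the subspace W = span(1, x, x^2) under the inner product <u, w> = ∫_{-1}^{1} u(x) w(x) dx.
g(x) = -11*x^2/7 - 24*x/5 + 79/35

The best approximation g ∈ W is the orthogonal projection of f onto W. Writing g = a_0 + a_1 x + a_2 x^2, the coefficients solve the normal equations G · a = b where
  G_{ij} = <φ_i, φ_j> and b_i = <f, φ_i>, with φ_0 = 1, φ_1 = x, φ_2 = x^2.
G =
  [2, 0, 2/3]
  [0, 2/3, 0]
  [2/3, 0, 2/5],
b = (52/15, -16/5, 92/105).
Solving gives a_0 = 79/35, a_1 = -24/5, a_2 = -11/7, so
  g(x) = -11*x^2/7 - 24*x/5 + 79/35.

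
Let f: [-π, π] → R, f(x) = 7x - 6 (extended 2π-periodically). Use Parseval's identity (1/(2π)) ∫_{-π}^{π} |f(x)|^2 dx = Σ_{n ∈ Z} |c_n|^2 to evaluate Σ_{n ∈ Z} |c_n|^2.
Σ |c_n|^2 = 49π^2/3 + 36

Expand and integrate term by term over [-π, π]:
  ∫ (7x)^2 dx = 49·(2π^3/3); ∫ 2·7·(-6)·x dx = 0 (odd integrand); ∫ (-6)^2 dx = 36·2π.
So (1/(2π)) ∫_{-π}^{π} (7x - 6)^2 dx = 49π^2/3 + 36 = 49π^2/3 + 36.
Parseval ⇒ Σ |c_n|^2 = 49π^2/3 + 36.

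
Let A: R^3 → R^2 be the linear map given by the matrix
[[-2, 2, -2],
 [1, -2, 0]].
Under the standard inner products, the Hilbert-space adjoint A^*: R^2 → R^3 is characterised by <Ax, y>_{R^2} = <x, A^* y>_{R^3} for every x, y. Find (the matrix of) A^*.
A^* = A^T =
[[-2, 1],
 [2, -2],
 [-2, 0]]

For real matrices with standard dot products, the defining identity <Ax, y> = <x, A^* y> gives (Ax)^T y = x^T (A^*) y, i.e. x^T A^T y = x^T (A^*) y. Since this holds for all x, y, we must have A^* = A^T. Therefore
A^* =
[[-2, 1],
 [2, -2],
 [-2, 0]].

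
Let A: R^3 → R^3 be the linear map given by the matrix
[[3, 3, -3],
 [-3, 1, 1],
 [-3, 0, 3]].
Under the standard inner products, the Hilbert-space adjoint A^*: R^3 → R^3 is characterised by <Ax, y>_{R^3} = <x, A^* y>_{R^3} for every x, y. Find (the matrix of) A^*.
A^* = A^T =
[[3, -3, -3],
 [3, 1, 0],
 [-3, 1, 3]]

For real matrices with standard dot products, the defining identity <Ax, y> = <x, A^* y> gives (Ax)^T y = x^T (A^*) y, i.e. x^T A^T y = x^T (A^*) y. Since this holds for all x, y, we must have A^* = A^T. Therefore
A^* =
[[3, -3, -3],
 [3, 1, 0],
 [-3, 1, 3]].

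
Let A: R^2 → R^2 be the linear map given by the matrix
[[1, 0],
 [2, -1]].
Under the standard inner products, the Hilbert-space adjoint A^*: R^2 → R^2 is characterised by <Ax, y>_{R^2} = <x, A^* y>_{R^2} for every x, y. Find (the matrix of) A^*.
A^* = A^T =
[[1, 2],
 [0, -1]]

For real matrices with standard dot products, the defining identity <Ax, y> = <x, A^* y> gives (Ax)^T y = x^T (A^*) y, i.e. x^T A^T y = x^T (A^*) y. Since this holds for all x, y, we must have A^* = A^T. Therefore
A^* =
[[1, 2],
 [0, -1]].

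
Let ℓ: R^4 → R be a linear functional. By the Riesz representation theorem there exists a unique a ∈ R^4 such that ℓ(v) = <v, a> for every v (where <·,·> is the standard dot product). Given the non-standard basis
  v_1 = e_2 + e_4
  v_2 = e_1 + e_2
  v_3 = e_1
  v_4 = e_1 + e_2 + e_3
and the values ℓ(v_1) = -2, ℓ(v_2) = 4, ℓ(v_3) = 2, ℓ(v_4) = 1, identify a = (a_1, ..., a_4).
a = (2, 2, -3, -4)

Write a = (a_1, ..., a_4) in the standard basis. For each basis vector v_i, ℓ(v_i) = <v_i, a> is a linear equation in the a_j's. Collect the n equations into a matrix system V a = ℓ, where row i of V is v_i (expressed in the standard basis). Since V is invertible (lower-triangular with 1s on the diagonal, up to permutation), solve by back-substitution:
  V =
[[0, 1, 0, 1],
 [1, 1, 0, 0],
 [1, 0, 0, 0],
 [1, 1, 1, 0]]
  V a = (-2, 4, 2, 1)
Solving gives a = (2, 2, -3, -4).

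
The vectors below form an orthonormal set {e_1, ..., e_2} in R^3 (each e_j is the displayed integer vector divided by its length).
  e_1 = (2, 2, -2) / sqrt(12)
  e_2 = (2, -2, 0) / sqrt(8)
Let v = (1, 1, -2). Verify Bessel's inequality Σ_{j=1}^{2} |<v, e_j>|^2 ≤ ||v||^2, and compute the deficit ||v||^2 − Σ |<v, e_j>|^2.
Σ |<v, e_j>|^2 = 16/3; ||v||^2 = 6; deficit = 2/3

Write each e_j = u_j / sqrt(<u_j, u_j>) where u_j is the displayed integer vector. Then <v, e_j> = <v, u_j> / sqrt(<u_j, u_j>), so |<v, e_j>|^2 = <v, u_j>^2 / <u_j, u_j>.
Coefficients: <v, e_1> = 8/sqrt(12), <v, e_2> = 0/sqrt(8).
Square and sum: Σ |<v, e_j>|^2 = 16/3.
Compute ||v||^2 = v·v = 6.
Deficit = 6 − 16/3 = 2/3 ≥ 0, confirming Bessel's inequality. (The deficit equals ||v − Σ <v,e_j> e_j||^2, the squared distance from v to span{e_j}.)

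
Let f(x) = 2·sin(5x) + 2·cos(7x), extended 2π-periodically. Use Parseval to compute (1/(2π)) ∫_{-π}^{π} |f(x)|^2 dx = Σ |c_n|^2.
Σ |c_n|^2 = 4

Expand |f|^2 and use orthogonality of {sin(nx), cos(mx)} on [-π, π]:
  ∫_{-π}^{π} sin(nx)^2 dx = π, ∫ cos(mx)^2 dx = π, and cross terms integrate to 0.
So ∫_{-π}^{π} f(x)^2 dx = 2^2 · π + 2^2 · π = (4 + 4)π.
Divide by 2π: (4 + 4)/2 = 4.
By Parseval, this equals Σ |c_n|^2.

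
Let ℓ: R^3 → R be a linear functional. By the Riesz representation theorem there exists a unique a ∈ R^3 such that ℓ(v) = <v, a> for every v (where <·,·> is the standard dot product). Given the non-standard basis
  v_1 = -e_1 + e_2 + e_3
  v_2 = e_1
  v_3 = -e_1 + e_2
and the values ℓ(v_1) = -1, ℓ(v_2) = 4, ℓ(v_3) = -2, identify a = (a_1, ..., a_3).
a = (4, 2, 1)

Write a = (a_1, ..., a_3) in the standard basis. For each basis vector v_i, ℓ(v_i) = <v_i, a> is a linear equation in the a_j's. Collect the n equations into a matrix system V a = ℓ, where row i of V is v_i (expressed in the standard basis). Since V is invertible (lower-triangular with 1s on the diagonal, up to permutation), solve by back-substitution:
  V =
[[-1, 1, 1],
 [1, 0, 0],
 [-1, 1, 0]]
  V a = (-1, 4, -2)
Solving gives a = (4, 2, 1).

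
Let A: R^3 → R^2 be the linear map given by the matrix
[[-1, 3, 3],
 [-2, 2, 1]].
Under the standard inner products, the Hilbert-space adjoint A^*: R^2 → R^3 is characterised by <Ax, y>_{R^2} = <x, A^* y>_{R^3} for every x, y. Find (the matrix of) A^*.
A^* = A^T =
[[-1, -2],
 [3, 2],
 [3, 1]]

For real matrices with standard dot products, the defining identity <Ax, y> = <x, A^* y> gives (Ax)^T y = x^T (A^*) y, i.e. x^T A^T y = x^T (A^*) y. Since this holds for all x, y, we must have A^* = A^T. Therefore
A^* =
[[-1, -2],
 [3, 2],
 [3, 1]].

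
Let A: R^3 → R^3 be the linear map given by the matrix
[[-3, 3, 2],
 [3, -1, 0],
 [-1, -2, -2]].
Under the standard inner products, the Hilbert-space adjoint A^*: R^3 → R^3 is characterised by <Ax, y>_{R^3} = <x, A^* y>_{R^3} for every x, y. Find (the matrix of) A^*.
A^* = A^T =
[[-3, 3, -1],
 [3, -1, -2],
 [2, 0, -2]]

For real matrices with standard dot products, the defining identity <Ax, y> = <x, A^* y> gives (Ax)^T y = x^T (A^*) y, i.e. x^T A^T y = x^T (A^*) y. Since this holds for all x, y, we must have A^* = A^T. Therefore
A^* =
[[-3, 3, -1],
 [3, -1, -2],
 [2, 0, -2]].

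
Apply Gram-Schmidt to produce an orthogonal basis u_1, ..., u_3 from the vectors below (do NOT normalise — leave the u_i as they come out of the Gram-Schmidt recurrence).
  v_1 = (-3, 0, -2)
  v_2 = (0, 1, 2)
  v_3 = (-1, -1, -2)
Orthogonal basis:
  u_1 = (-3, 0, -2)
  u_2 = (-12/13, 1, 18/13)
  u_3 = (-4/49, -12/49, 6/49)

Apply the Gram-Schmidt recurrence
  u_1 = v_1
  u_i = v_i − Σ_{j<i} ((v_i · u_j) / (u_j · u_j)) · u_j.

Step by step this gives:
  u_1 = (-3, 0, -2)
  u_2 = (-12/13, 1, 18/13)
  u_3 = (-4/49, -12/49, 6/49)

Orthogonality check:
  u_2 · u_1 = 0 (should be 0)
  u_3 · u_1 = 0 (should be 0)
  u_3 · u_2 = 0 (should be 0)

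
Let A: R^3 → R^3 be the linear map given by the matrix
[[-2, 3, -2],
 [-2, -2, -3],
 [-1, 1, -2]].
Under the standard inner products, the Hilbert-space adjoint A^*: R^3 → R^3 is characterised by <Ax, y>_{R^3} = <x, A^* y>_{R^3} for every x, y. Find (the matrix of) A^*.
A^* = A^T =
[[-2, -2, -1],
 [3, -2, 1],
 [-2, -3, -2]]

For real matrices with standard dot products, the defining identity <Ax, y> = <x, A^* y> gives (Ax)^T y = x^T (A^*) y, i.e. x^T A^T y = x^T (A^*) y. Since this holds for all x, y, we must have A^* = A^T. Therefore
A^* =
[[-2, -2, -1],
 [3, -2, 1],
 [-2, -3, -2]].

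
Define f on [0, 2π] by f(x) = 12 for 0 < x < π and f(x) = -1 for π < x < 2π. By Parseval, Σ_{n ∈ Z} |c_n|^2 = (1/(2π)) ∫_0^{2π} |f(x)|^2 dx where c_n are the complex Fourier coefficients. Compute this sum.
Σ |c_n|^2 = 145/2

Parseval equates the L^2 energy of f (normalised by 1/(2π)) with the ℓ^2 sum of its Fourier coefficients: (1/(2π)) ∫_0^{2π} |f|^2 = Σ |c_n|^2.
Compute the left side: (1/(2π)) [∫_0^π 12^2 dx + ∫_π^{2π} (-1)^2 dx] = (1/(2π)) · (144π + 1π) = (144 + 1)/2 = 145/2.
So Σ_{n ∈ Z} |c_n|^2 = 145/2.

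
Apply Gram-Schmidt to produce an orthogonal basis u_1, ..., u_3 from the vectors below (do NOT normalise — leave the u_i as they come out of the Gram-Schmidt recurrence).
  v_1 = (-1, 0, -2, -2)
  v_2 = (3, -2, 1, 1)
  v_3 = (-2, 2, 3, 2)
Orthogonal basis:
  u_1 = (-1, 0, -2, -2)
  u_2 = (20/9, -2, -5/9, -5/9)
  u_3 = (-12/43, -15/43, 49/86, -37/86)

Apply the Gram-Schmidt recurrence
  u_1 = v_1
  u_i = v_i − Σ_{j<i} ((v_i · u_j) / (u_j · u_j)) · u_j.

Step by step this gives:
  u_1 = (-1, 0, -2, -2)
  u_2 = (20/9, -2, -5/9, -5/9)
  u_3 = (-12/43, -15/43, 49/86, -37/86)

Orthogonality check:
  u_2 · u_1 = 0 (should be 0)
  u_3 · u_1 = 0 (should be 0)
  u_3 · u_2 = 0 (should be 0)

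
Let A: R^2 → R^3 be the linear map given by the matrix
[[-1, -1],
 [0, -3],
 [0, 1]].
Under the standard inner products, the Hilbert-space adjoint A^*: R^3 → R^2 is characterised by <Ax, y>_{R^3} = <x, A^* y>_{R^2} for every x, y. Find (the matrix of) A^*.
A^* = A^T =
[[-1, 0, 0],
 [-1, -3, 1]]

For real matrices with standard dot products, the defining identity <Ax, y> = <x, A^* y> gives (Ax)^T y = x^T (A^*) y, i.e. x^T A^T y = x^T (A^*) y. Since this holds for all x, y, we must have A^* = A^T. Therefore
A^* =
[[-1, 0, 0],
 [-1, -3, 1]].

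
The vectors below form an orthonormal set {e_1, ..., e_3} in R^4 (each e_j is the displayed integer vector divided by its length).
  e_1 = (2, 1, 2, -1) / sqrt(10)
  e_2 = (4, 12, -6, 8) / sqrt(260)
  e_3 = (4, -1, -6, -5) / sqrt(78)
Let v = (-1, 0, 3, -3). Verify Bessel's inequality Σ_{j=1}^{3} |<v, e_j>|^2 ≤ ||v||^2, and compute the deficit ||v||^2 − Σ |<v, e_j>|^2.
Σ |<v, e_j>|^2 = 41/3; ||v||^2 = 19; deficit = 16/3

Write each e_j = u_j / sqrt(<u_j, u_j>) where u_j is the displayed integer vector. Then <v, e_j> = <v, u_j> / sqrt(<u_j, u_j>), so |<v, e_j>|^2 = <v, u_j>^2 / <u_j, u_j>.
Coefficients: <v, e_1> = 7/sqrt(10), <v, e_2> = -46/sqrt(260), <v, e_3> = -7/sqrt(78).
Square and sum: Σ |<v, e_j>|^2 = 41/3.
Compute ||v||^2 = v·v = 19.
Deficit = 19 − 41/3 = 16/3 ≥ 0, confirming Bessel's inequality. (The deficit equals ||v − Σ <v,e_j> e_j||^2, the squared distance from v to span{e_j}.)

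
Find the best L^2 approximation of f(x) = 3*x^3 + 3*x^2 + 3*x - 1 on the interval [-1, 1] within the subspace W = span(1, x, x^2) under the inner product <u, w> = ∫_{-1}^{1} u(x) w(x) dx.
g(x) = 3*x^2 + 24*x/5 - 1

The best approximation g ∈ W is the orthogonal projection of f onto W. Writing g = a_0 + a_1 x + a_2 x^2, the coefficients solve the normal equations G · a = b where
  G_{ij} = <φ_i, φ_j> and b_i = <f, φ_i>, with φ_0 = 1, φ_1 = x, φ_2 = x^2.
G =
  [2, 0, 2/3]
  [0, 2/3, 0]
  [2/3, 0, 2/5],
b = (0, 16/5, 8/15).
Solving gives a_0 = -1, a_1 = 24/5, a_2 = 3, so
  g(x) = 3*x^2 + 24*x/5 - 1.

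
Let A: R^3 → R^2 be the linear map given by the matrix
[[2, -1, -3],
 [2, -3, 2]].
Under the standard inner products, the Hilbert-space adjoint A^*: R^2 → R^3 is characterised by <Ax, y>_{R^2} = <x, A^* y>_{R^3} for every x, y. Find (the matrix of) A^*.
A^* = A^T =
[[2, 2],
 [-1, -3],
 [-3, 2]]

For real matrices with standard dot products, the defining identity <Ax, y> = <x, A^* y> gives (Ax)^T y = x^T (A^*) y, i.e. x^T A^T y = x^T (A^*) y. Since this holds for all x, y, we must have A^* = A^T. Therefore
A^* =
[[2, 2],
 [-1, -3],
 [-3, 2]].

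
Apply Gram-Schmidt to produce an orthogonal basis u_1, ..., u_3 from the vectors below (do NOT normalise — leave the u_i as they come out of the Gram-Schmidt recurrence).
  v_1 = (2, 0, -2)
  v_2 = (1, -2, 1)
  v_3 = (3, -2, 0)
Orthogonal basis:
  u_1 = (2, 0, -2)
  u_2 = (1, -2, 1)
  u_3 = (1/3, 1/3, 1/3)

Apply the Gram-Schmidt recurrence
  u_1 = v_1
  u_i = v_i − Σ_{j<i} ((v_i · u_j) / (u_j · u_j)) · u_j.

Step by step this gives:
  u_1 = (2, 0, -2)
  u_2 = (1, -2, 1)
  u_3 = (1/3, 1/3, 1/3)

Orthogonality check:
  u_2 · u_1 = 0 (should be 0)
  u_3 · u_1 = 0 (should be 0)
  u_3 · u_2 = 0 (should be 0)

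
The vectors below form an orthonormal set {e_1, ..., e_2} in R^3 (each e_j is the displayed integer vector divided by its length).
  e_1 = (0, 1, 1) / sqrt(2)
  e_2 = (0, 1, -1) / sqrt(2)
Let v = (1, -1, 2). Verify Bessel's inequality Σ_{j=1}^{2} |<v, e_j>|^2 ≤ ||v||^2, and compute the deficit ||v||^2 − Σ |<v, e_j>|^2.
Σ |<v, e_j>|^2 = 5; ||v||^2 = 6; deficit = 1

Write each e_j = u_j / sqrt(<u_j, u_j>) where u_j is the displayed integer vector. Then <v, e_j> = <v, u_j> / sqrt(<u_j, u_j>), so |<v, e_j>|^2 = <v, u_j>^2 / <u_j, u_j>.
Coefficients: <v, e_1> = 1/sqrt(2), <v, e_2> = -3/sqrt(2).
Square and sum: Σ |<v, e_j>|^2 = 5.
Compute ||v||^2 = v·v = 6.
Deficit = 6 − 5 = 1 ≥ 0, confirming Bessel's inequality. (The deficit equals ||v − Σ <v,e_j> e_j||^2, the squared distance from v to span{e_j}.)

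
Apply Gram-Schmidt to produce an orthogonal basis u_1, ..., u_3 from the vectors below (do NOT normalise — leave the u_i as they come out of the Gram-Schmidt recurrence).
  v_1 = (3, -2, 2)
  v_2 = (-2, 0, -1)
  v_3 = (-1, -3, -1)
Orthogonal basis:
  u_1 = (3, -2, 2)
  u_2 = (-10/17, -16/17, -1/17)
  u_3 = (10/21, -5/21, -20/21)

Apply the Gram-Schmidt recurrence
  u_1 = v_1
  u_i = v_i − Σ_{j<i} ((v_i · u_j) / (u_j · u_j)) · u_j.

Step by step this gives:
  u_1 = (3, -2, 2)
  u_2 = (-10/17, -16/17, -1/17)
  u_3 = (10/21, -5/21, -20/21)

Orthogonality check:
  u_2 · u_1 = 0 (should be 0)
  u_3 · u_1 = 0 (should be 0)
  u_3 · u_2 = 0 (should be 0)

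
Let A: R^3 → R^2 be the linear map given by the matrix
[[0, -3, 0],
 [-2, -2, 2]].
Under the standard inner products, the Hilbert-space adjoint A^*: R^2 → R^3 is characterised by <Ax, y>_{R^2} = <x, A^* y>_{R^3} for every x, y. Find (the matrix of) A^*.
A^* = A^T =
[[0, -2],
 [-3, -2],
 [0, 2]]

For real matrices with standard dot products, the defining identity <Ax, y> = <x, A^* y> gives (Ax)^T y = x^T (A^*) y, i.e. x^T A^T y = x^T (A^*) y. Since this holds for all x, y, we must have A^* = A^T. Therefore
A^* =
[[0, -2],
 [-3, -2],
 [0, 2]].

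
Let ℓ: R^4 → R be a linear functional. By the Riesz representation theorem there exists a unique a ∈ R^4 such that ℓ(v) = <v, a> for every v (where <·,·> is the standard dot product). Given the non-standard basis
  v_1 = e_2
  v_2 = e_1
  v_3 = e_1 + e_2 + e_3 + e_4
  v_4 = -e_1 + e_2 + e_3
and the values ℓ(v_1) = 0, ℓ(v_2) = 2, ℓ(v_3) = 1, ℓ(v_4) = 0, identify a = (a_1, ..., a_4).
a = (2, 0, 2, -3)

Write a = (a_1, ..., a_4) in the standard basis. For each basis vector v_i, ℓ(v_i) = <v_i, a> is a linear equation in the a_j's. Collect the n equations into a matrix system V a = ℓ, where row i of V is v_i (expressed in the standard basis). Since V is invertible (lower-triangular with 1s on the diagonal, up to permutation), solve by back-substitution:
  V =
[[0, 1, 0, 0],
 [1, 0, 0, 0],
 [1, 1, 1, 1],
 [-1, 1, 1, 0]]
  V a = (0, 2, 1, 0)
Solving gives a = (2, 0, 2, -3).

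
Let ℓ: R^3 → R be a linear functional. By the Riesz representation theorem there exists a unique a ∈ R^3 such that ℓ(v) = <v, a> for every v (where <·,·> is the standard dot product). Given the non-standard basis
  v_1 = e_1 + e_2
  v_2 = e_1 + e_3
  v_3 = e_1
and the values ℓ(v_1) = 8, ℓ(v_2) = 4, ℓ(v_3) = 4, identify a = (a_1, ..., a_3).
a = (4, 4, 0)

Write a = (a_1, ..., a_3) in the standard basis. For each basis vector v_i, ℓ(v_i) = <v_i, a> is a linear equation in the a_j's. Collect the n equations into a matrix system V a = ℓ, where row i of V is v_i (expressed in the standard basis). Since V is invertible (lower-triangular with 1s on the diagonal, up to permutation), solve by back-substitution:
  V =
[[1, 1, 0],
 [1, 0, 1],
 [1, 0, 0]]
  V a = (8, 4, 4)
Solving gives a = (4, 4, 0).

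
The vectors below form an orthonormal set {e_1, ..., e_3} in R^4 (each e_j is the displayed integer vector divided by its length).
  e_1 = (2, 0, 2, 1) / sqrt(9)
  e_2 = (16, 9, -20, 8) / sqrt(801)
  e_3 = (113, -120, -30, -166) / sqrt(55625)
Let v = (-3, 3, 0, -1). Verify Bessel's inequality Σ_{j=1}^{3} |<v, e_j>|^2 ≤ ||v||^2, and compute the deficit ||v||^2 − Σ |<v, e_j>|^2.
Σ |<v, e_j>|^2 = 7251/625; ||v||^2 = 19; deficit = 4624/625

Write each e_j = u_j / sqrt(<u_j, u_j>) where u_j is the displayed integer vector. Then <v, e_j> = <v, u_j> / sqrt(<u_j, u_j>), so |<v, e_j>|^2 = <v, u_j>^2 / <u_j, u_j>.
Coefficients: <v, e_1> = -7/sqrt(9), <v, e_2> = -29/sqrt(801), <v, e_3> = -533/sqrt(55625).
Square and sum: Σ |<v, e_j>|^2 = 7251/625.
Compute ||v||^2 = v·v = 19.
Deficit = 19 − 7251/625 = 4624/625 ≥ 0, confirming Bessel's inequality. (The deficit equals ||v − Σ <v,e_j> e_j||^2, the squared distance from v to span{e_j}.)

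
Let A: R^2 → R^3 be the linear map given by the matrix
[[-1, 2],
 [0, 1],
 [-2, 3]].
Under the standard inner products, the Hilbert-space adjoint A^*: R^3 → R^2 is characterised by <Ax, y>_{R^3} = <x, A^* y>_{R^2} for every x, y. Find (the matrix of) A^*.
A^* = A^T =
[[-1, 0, -2],
 [2, 1, 3]]

For real matrices with standard dot products, the defining identity <Ax, y> = <x, A^* y> gives (Ax)^T y = x^T (A^*) y, i.e. x^T A^T y = x^T (A^*) y. Since this holds for all x, y, we must have A^* = A^T. Therefore
A^* =
[[-1, 0, -2],
 [2, 1, 3]].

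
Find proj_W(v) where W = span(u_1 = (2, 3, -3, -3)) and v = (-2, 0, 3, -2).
proj_W(v) = (-14/31, -21/31, 21/31, 21/31)

Set up U = [u_1 | ... | u_1] ∈ R^(4×1). The projector onto W = col(U) is P = U (U^T U)^(-1) U^T.
Compute U^T U =
  [31],
and U^T v = (-7).
Solve U^T U · c = U^T v for the coefficients: c = (-7/31). The projection is proj_W(v) = U c.
Check: (v - proj_W(v)) · u_1 = 0  (should be 0).
Result: proj_W(v) = (-14/31, -21/31, 21/31, 21/31).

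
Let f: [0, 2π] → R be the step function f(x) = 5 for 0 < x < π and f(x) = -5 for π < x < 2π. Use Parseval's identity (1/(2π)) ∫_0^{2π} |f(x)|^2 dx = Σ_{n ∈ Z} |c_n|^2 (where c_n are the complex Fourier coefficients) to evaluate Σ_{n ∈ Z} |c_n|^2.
Σ |c_n|^2 = 25

Parseval equates the L^2 energy of f (normalised by 1/(2π)) with the ℓ^2 sum of its Fourier coefficients: (1/(2π)) ∫_0^{2π} |f|^2 = Σ |c_n|^2.
Compute the left side: (1/(2π)) [∫_0^π 5^2 dx + ∫_π^{2π} (-5)^2 dx] = (1/(2π)) · (25π + 25π) = (25 + 25)/2 = 25.
So Σ_{n ∈ Z} |c_n|^2 = 25.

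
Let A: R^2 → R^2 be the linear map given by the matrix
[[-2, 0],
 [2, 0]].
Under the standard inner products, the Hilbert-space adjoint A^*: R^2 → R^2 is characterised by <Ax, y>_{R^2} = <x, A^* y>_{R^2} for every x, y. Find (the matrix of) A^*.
A^* = A^T =
[[-2, 2],
 [0, 0]]

For real matrices with standard dot products, the defining identity <Ax, y> = <x, A^* y> gives (Ax)^T y = x^T (A^*) y, i.e. x^T A^T y = x^T (A^*) y. Since this holds for all x, y, we must have A^* = A^T. Therefore
A^* =
[[-2, 2],
 [0, 0]].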